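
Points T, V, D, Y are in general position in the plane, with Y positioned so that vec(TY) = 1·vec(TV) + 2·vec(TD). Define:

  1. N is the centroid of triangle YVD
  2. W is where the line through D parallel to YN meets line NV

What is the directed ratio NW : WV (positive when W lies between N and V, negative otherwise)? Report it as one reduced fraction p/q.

Work in coordinates with T = (0, 0), V = (1, 0), D = (0, 1), Y = (1, 2).
1. N is the centroid of triangle YVD ⇒ N = (2/3, 1)
2. W is where the line through D parallel to YN meets line NV ⇒ W = (1/3, 2)
W = N + t·(V−N) with t = -1, so NW:WV = t:(1−t) = -1:2

NW:WV = -1/2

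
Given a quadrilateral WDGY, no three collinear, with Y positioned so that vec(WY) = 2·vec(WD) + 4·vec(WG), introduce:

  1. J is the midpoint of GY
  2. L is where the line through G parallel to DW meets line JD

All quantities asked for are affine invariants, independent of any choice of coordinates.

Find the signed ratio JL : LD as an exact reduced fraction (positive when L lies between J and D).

Choose coordinates W = (0, 0), D = (1, 0), G = (0, 1), Y = (2, 4).
1. J is the midpoint of GY ⇒ J = (1, 5/2)
2. L is where the line through G parallel to DW meets line JD ⇒ L = (1, 1)
L = J + t·(D−J) with t = 3/5, so JL:LD = t:(1−t) = 3/5:2/5

JL:LD = 3/2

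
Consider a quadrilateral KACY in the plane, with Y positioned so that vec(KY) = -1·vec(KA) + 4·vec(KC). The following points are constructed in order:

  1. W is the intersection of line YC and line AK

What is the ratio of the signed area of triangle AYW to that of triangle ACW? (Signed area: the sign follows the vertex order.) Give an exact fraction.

Assign K = (0, 0), A = (1, 0), C = (0, 1), Y = (-1, 4) — the answer is frame-independent, so this choice is without loss of generality.
1. W is the intersection of line YC and line AK ⇒ W = (1/3, 0)
2·[AYW] = 8/3, 2·[ACW] = 2/3
[AYW]:[ACW] = 8/3:2/3 = 4

[AYW]:[ACW] = 4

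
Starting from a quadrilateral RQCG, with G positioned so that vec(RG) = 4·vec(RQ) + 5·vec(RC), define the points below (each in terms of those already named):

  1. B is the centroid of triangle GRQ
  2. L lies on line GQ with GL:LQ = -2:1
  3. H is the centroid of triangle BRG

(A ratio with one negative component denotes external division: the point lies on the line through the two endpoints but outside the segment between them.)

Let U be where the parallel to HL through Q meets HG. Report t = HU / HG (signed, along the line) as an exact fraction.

t = 1/2

Choose coordinates R = (0, 0), Q = (1, 0), C = (0, 1), G = (4, 5).
1. B is the centroid of triangle GRQ ⇒ B = (5/3, 5/3)
2. L lies on line GQ with GL:LQ = -2:1 ⇒ L = (-2, -5)
3. H is the centroid of triangle BRG ⇒ H = (17/9, 20/9)
through Q parallel to HL: direction (-35/9, -65/9); meets HG at U = (53/18, 65/18)
U = H + t·(G−H) with t = 1/2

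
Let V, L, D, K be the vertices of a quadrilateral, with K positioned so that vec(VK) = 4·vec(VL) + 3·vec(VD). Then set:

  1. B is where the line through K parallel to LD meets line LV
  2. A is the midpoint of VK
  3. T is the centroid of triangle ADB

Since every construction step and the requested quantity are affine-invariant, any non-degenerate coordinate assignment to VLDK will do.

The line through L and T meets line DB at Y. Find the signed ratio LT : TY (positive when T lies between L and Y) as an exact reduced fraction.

LT:TY = -47/11

Work in coordinates with V = (0, 0), L = (1, 0), D = (0, 1), K = (4, 3).
1. B is where the line through K parallel to LD meets line LV ⇒ B = (7, 0)
2. A is the midpoint of VK ⇒ A = (2, 3/2)
3. T is the centroid of triangle ADB ⇒ T = (3, 5/6)
line LT meets DB at Y = (119/47, 30/47)
T = L + t·(Y−L) with t = 47/36, so LT:TY = 47/36:-11/36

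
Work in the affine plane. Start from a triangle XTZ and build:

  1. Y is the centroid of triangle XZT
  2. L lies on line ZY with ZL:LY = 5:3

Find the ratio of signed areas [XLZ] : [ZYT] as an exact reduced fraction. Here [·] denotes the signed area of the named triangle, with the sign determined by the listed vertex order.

Set X = (0, 0), T = (1, 0), Z = (0, 1); any affine frame gives the same invariant.
1. Y is the centroid of triangle XZT ⇒ Y = (1/3, 1/3)
2. L lies on line ZY with ZL:LY = 5:3 ⇒ L = (5/24, 7/12)
2·[XLZ] = 5/24, 2·[ZYT] = 1/3
[XLZ]:[ZYT] = 5/24:1/3 = 5/8

[XLZ]:[ZYT] = 5/8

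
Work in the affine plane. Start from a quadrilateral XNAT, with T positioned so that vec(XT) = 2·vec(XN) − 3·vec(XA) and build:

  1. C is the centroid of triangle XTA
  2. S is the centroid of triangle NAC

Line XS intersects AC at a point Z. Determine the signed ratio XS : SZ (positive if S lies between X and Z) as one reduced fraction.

Set X = (0, 0), N = (1, 0), A = (0, 1), T = (2, -3); any affine frame gives the same invariant.
1. C is the centroid of triangle XTA ⇒ C = (2/3, -2/3)
2. S is the centroid of triangle NAC ⇒ S = (5/9, 1/9)
line XS meets AC at Z = (10/27, 2/27)
S = X + t·(Z−X) with t = 3/2, so XS:SZ = 3/2:-1/2

XS:SZ = -3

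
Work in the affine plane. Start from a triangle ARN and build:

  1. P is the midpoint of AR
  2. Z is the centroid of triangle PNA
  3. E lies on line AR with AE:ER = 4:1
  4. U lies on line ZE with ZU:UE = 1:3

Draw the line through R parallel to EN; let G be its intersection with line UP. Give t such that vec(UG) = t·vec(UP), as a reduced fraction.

t = -19

Choose coordinates A = (0, 0), R = (1, 0), N = (0, 1).
1. P is the midpoint of AR ⇒ P = (1/2, 0)
2. Z is the centroid of triangle PNA ⇒ Z = (1/6, 1/3)
3. E lies on line AR with AE:ER = 4:1 ⇒ E = (4/5, 0)
4. U lies on line ZE with ZU:UE = 1:3 ⇒ U = (13/40, 1/4)
through R parallel to EN: direction (-4/5, 1); meets UP at G = (-3, 5)
G = U + t·(P−U) with t = -19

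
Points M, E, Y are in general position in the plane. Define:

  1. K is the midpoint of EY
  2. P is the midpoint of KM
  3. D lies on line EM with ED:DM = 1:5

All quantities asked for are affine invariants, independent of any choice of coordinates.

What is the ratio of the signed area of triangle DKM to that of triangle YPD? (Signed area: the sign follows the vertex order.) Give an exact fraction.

[DKM]:[YPD] = 10/9

Set M = (0, 0), E = (1, 0), Y = (0, 1); any affine frame gives the same invariant.
1. K is the midpoint of EY ⇒ K = (1/2, 1/2)
2. P is the midpoint of KM ⇒ P = (1/4, 1/4)
3. D lies on line EM with ED:DM = 1:5 ⇒ D = (5/6, 0)
2·[DKM] = 5/12, 2·[YPD] = 3/8
[DKM]:[YPD] = 5/12:3/8 = 10/9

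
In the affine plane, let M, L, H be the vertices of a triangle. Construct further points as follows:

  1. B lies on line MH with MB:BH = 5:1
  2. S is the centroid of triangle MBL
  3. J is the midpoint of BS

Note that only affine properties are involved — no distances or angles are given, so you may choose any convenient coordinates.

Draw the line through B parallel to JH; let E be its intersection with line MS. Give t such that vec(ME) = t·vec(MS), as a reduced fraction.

t = 5/7

Set M = (0, 0), L = (1, 0), H = (0, 1); any affine frame gives the same invariant.
1. B lies on line MH with MB:BH = 5:1 ⇒ B = (0, 5/6)
2. S is the centroid of triangle MBL ⇒ S = (1/3, 5/18)
3. J is the midpoint of BS ⇒ J = (1/6, 5/9)
through B parallel to JH: direction (-1/6, 4/9); meets MS at E = (5/21, 25/126)
E = M + t·(S−M) with t = 5/7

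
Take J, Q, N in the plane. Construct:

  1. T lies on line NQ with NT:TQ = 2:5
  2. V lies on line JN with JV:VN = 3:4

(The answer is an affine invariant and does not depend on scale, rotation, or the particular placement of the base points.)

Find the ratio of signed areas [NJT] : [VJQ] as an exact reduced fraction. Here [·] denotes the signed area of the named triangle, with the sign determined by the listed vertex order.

Work in coordinates with J = (0, 0), Q = (1, 0), N = (0, 1).
1. T lies on line NQ with NT:TQ = 2:5 ⇒ T = (2/7, 5/7)
2. V lies on line JN with JV:VN = 3:4 ⇒ V = (0, 3/7)
2·[NJT] = 2/7, 2·[VJQ] = 3/7
[NJT]:[VJQ] = 2/7:3/7 = 2/3

[NJT]:[VJQ] = 2/3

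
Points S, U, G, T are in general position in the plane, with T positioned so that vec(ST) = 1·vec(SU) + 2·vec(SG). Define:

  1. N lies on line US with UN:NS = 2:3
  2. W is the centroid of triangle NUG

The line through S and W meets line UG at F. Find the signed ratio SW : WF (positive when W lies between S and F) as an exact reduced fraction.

SW:WF = 13/2

Choose coordinates S = (0, 0), U = (1, 0), G = (0, 1), T = (1, 2).
1. N lies on line US with UN:NS = 2:3 ⇒ N = (3/5, 0)
2. W is the centroid of triangle NUG ⇒ W = (8/15, 1/3)
line SW meets UG at F = (8/13, 5/13)
W = S + t·(F−S) with t = 13/15, so SW:WF = 13/15:2/15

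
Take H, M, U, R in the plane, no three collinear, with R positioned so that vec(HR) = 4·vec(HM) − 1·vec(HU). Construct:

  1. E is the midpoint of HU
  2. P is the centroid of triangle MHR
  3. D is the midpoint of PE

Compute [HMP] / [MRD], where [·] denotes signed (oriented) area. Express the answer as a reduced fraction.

[HMP]:[MRD] = -4

Work in coordinates with H = (0, 0), M = (1, 0), U = (0, 1), R = (4, -1).
1. E is the midpoint of HU ⇒ E = (0, 1/2)
2. P is the centroid of triangle MHR ⇒ P = (5/3, -1/3)
3. D is the midpoint of PE ⇒ D = (5/6, 1/12)
2·[HMP] = -1/3, 2·[MRD] = 1/12
[HMP]:[MRD] = -1/3:1/12 = -4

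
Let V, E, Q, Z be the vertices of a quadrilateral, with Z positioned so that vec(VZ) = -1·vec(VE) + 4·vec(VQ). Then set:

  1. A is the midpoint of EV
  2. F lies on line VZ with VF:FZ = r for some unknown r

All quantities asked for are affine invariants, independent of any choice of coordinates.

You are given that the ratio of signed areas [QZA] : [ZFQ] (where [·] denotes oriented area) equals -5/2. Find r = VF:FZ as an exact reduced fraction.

r = 4

Choose coordinates V = (0, 0), E = (1, 0), Q = (0, 1), Z = (-1, 4).
1. A is the midpoint of EV ⇒ A = (1/2, 0)
2. With VF:FZ = r, write λ = r/(r+1) so F = V + λ·(Z−V); F is affine-linear in λ
Every point depending on F is an affine combination of F and λ-independent points, so each such coordinate is linear in λ; the λ² term in each signed area is a multiple of (Z−V)×(Z−V) = 0, so 2·[QZA] and 2·[ZFQ] are each linear in λ. Evaluating at λ=0 and λ=1:
  2·[QZA] = -1/2,   2·[ZFQ] = −λ + 1
So [QZA]:[ZFQ] = (-1/2) / (−λ + 1). Setting this equal to -5/2:
  -1/2 = -5/2·(−λ + 1)  ⇒  λ = 4/5
Then r = λ/(1−λ) = (4/5)/(1/5) = 4. Check: with r = 4, F = (-4/5, 16/5) and [QZA]:[ZFQ] = -5/2 as required.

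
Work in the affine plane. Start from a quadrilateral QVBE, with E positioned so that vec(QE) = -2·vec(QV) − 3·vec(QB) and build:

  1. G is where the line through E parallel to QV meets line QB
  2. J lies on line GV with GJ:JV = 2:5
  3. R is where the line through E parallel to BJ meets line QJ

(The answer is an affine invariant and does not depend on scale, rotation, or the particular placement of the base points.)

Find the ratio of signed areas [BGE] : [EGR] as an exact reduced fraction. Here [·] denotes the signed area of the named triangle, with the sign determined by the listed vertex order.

[BGE]:[EGR] = -7/99

Assign Q = (0, 0), V = (1, 0), B = (0, 1), E = (-2, -3) — the answer is frame-independent, so this choice is without loss of generality.
1. G is where the line through E parallel to QV meets line QB ⇒ G = (0, -3)
2. J lies on line GV with GJ:JV = 2:5 ⇒ J = (2/7, -15/7)
3. R is where the line through E parallel to BJ meets line QJ ⇒ R = (-50/7, 375/7)
2·[BGE] = -8, 2·[EGR] = 792/7
[BGE]:[EGR] = -8:792/7 = -7/99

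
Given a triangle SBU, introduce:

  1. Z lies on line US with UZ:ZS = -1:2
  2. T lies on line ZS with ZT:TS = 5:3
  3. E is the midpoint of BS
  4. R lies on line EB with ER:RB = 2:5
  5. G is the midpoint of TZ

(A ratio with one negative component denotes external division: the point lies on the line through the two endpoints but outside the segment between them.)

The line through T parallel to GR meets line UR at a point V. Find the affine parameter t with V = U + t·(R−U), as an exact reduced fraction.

Work in coordinates with S = (0, 0), B = (1, 0), U = (0, 1).
1. Z lies on line US with UZ:ZS = -1:2 ⇒ Z = (0, 2)
2. T lies on line ZS with ZT:TS = 5:3 ⇒ T = (0, 3/4)
3. E is the midpoint of BS ⇒ E = (1/2, 0)
4. R lies on line EB with ER:RB = 2:5 ⇒ R = (9/14, 0)
5. G is the midpoint of TZ ⇒ G = (0, 11/8)
through T parallel to GR: direction (9/14, -11/8); meets UR at V = (-3/7, 5/3)
V = U + t·(R−U) with t = -2/3

t = -2/3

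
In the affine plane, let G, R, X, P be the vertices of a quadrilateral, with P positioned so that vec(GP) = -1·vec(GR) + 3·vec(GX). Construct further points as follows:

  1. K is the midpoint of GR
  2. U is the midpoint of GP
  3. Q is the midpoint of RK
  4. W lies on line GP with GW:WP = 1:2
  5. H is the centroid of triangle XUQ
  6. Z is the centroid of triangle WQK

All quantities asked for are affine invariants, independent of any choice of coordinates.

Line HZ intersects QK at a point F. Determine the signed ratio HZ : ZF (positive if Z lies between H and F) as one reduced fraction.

Set G = (0, 0), R = (1, 0), X = (0, 1), P = (-1, 3); any affine frame gives the same invariant.
1. K is the midpoint of GR ⇒ K = (1/2, 0)
2. U is the midpoint of GP ⇒ U = (-1/2, 3/2)
3. Q is the midpoint of RK ⇒ Q = (3/4, 0)
4. W lies on line GP with GW:WP = 1:2 ⇒ W = (-1/3, 1)
5. H is the centroid of triangle XUQ ⇒ H = (1/12, 5/6)
6. Z is the centroid of triangle WQK ⇒ Z = (11/36, 1/3)
line HZ meets QK at F = (49/108, 0)
Z = H + t·(F−H) with t = 3/5, so HZ:ZF = 3/5:2/5

HZ:ZF = 3/2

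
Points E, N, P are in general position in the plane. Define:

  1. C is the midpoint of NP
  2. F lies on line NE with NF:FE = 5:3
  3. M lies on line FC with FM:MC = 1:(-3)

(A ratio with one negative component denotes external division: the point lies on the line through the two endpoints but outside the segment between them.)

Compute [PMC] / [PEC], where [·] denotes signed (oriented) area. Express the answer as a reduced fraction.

[PMC]:[PEC] = 15/16

Choose coordinates E = (0, 0), N = (1, 0), P = (0, 1).
1. C is the midpoint of NP ⇒ C = (1/2, 1/2)
2. F lies on line NE with NF:FE = 5:3 ⇒ F = (3/8, 0)
3. M lies on line FC with FM:MC = 1:(-3) ⇒ M = (5/16, -1/4)
2·[PMC] = 15/32, 2·[PEC] = 1/2
[PMC]:[PEC] = 15/32:1/2 = 15/16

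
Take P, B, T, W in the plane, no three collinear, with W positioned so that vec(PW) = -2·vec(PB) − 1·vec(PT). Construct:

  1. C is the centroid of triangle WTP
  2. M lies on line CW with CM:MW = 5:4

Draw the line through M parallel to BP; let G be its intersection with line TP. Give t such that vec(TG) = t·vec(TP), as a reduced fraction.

Work in coordinates with P = (0, 0), B = (1, 0), T = (0, 1), W = (-2, -1).
1. C is the centroid of triangle WTP ⇒ C = (-2/3, 0)
2. M lies on line CW with CM:MW = 5:4 ⇒ M = (-38/27, -5/9)
through M parallel to BP: direction (-1, 0); meets TP at G = (0, -5/9)
G = T + t·(P−T) with t = 14/9

t = 14/9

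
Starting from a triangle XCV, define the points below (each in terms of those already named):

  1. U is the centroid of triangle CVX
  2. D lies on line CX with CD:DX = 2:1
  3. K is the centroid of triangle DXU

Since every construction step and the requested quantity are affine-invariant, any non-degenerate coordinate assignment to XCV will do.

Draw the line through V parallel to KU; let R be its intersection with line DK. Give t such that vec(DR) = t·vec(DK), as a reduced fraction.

t = 5

Set X = (0, 0), C = (1, 0), V = (0, 1); any affine frame gives the same invariant.
1. U is the centroid of triangle CVX ⇒ U = (1/3, 1/3)
2. D lies on line CX with CD:DX = 2:1 ⇒ D = (1/3, 0)
3. K is the centroid of triangle DXU ⇒ K = (2/9, 1/9)
through V parallel to KU: direction (1/9, 2/9); meets DK at R = (-2/9, 5/9)
R = D + t·(K−D) with t = 5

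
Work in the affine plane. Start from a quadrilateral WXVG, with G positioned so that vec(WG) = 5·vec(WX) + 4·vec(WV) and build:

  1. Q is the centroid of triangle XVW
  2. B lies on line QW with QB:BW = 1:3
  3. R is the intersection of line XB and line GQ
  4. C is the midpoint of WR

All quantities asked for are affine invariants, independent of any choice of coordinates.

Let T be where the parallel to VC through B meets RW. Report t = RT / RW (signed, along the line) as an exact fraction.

t = -5/88

Work in coordinates with W = (0, 0), X = (1, 0), V = (0, 1), G = (5, 4).
1. Q is the centroid of triangle XVW ⇒ Q = (1/3, 1/3)
2. B lies on line QW with QB:BW = 1:3 ⇒ B = (1/4, 1/4)
3. R is the intersection of line XB and line GQ ⇒ R = (11/47, 12/47)
4. C is the midpoint of WR ⇒ C = (11/94, 6/47)
through B parallel to VC: direction (11/94, -41/47); meets RW at T = (93/376, 279/1034)
T = R + t·(W−R) with t = -5/88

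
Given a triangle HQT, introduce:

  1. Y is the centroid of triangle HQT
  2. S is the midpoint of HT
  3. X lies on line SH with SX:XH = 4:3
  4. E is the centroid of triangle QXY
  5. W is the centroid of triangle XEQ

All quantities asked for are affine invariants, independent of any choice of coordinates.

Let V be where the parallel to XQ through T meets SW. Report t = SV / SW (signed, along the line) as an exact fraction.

t = -189/100

Choose coordinates H = (0, 0), Q = (1, 0), T = (0, 1).
1. Y is the centroid of triangle HQT ⇒ Y = (1/3, 1/3)
2. S is the midpoint of HT ⇒ S = (0, 1/2)
3. X lies on line SH with SX:XH = 4:3 ⇒ X = (0, 3/14)
4. E is the centroid of triangle QXY ⇒ E = (4/9, 23/126)
5. W is the centroid of triangle XEQ ⇒ W = (13/27, 25/189)
through T parallel to XQ: direction (1, -3/14); meets SW at V = (-91/100, 239/200)
V = S + t·(W−S) with t = -189/100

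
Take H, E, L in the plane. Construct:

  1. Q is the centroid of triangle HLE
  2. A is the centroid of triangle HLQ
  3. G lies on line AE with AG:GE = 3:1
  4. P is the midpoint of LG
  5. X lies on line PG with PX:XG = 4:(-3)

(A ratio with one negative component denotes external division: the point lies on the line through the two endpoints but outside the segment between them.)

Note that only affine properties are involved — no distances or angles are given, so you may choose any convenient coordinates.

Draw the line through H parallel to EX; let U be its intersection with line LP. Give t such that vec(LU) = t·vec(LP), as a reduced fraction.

Choose coordinates H = (0, 0), E = (1, 0), L = (0, 1).
1. Q is the centroid of triangle HLE ⇒ Q = (1/3, 1/3)
2. A is the centroid of triangle HLQ ⇒ A = (1/9, 4/9)
3. G lies on line AE with AG:GE = 3:1 ⇒ G = (7/9, 1/9)
4. P is the midpoint of LG ⇒ P = (7/18, 5/9)
5. X lies on line PG with PX:XG = 4:(-3) ⇒ X = (35/18, -11/9)
through H parallel to EX: direction (17/18, -11/9); meets LP at U = (-119/18, 77/9)
U = L + t·(P−L) with t = -17

t = -17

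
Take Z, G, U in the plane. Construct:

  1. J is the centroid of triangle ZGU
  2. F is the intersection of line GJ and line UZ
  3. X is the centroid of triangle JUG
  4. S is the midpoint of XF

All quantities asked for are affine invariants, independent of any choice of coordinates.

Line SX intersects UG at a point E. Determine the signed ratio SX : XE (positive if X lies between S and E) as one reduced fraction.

SX:XE = 7/4

Assign Z = (0, 0), G = (1, 0), U = (0, 1) — the answer is frame-independent, so this choice is without loss of generality.
1. J is the centroid of triangle ZGU ⇒ J = (1/3, 1/3)
2. F is the intersection of line GJ and line UZ ⇒ F = (0, 1/2)
3. X is the centroid of triangle JUG ⇒ X = (4/9, 4/9)
4. S is the midpoint of XF ⇒ S = (2/9, 17/36)
line SX meets UG at E = (4/7, 3/7)
X = S + t·(E−S) with t = 7/11, so SX:XE = 7/11:4/11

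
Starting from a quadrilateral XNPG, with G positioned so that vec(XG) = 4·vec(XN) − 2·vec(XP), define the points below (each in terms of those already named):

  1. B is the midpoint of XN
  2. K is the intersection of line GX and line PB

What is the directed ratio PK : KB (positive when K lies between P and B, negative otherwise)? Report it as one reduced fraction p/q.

Set X = (0, 0), N = (1, 0), P = (0, 1), G = (4, -2); any affine frame gives the same invariant.
1. B is the midpoint of XN ⇒ B = (1/2, 0)
2. K is the intersection of line GX and line PB ⇒ K = (2/3, -1/3)
K = P + t·(B−P) with t = 4/3, so PK:KB = t:(1−t) = 4/3:-1/3

PK:KB = -4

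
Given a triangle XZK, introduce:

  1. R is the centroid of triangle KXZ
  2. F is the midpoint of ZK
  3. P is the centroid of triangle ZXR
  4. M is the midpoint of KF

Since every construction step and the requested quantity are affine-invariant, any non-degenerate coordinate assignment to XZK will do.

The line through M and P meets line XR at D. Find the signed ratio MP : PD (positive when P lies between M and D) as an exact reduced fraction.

MP:PD = -5/2

Choose coordinates X = (0, 0), Z = (1, 0), K = (0, 1).
1. R is the centroid of triangle KXZ ⇒ R = (1/3, 1/3)
2. F is the midpoint of ZK ⇒ F = (1/2, 1/2)
3. P is the centroid of triangle ZXR ⇒ P = (4/9, 1/9)
4. M is the midpoint of KF ⇒ M = (1/4, 3/4)
line MP meets XR at D = (11/30, 11/30)
P = M + t·(D−M) with t = 5/3, so MP:PD = 5/3:-2/3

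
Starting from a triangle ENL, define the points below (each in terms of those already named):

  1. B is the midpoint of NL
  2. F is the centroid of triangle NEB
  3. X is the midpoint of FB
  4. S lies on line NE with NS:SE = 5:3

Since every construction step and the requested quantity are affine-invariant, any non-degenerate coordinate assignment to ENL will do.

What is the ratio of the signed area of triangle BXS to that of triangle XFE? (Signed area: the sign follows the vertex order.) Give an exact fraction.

Choose coordinates E = (0, 0), N = (1, 0), L = (0, 1).
1. B is the midpoint of NL ⇒ B = (1/2, 1/2)
2. F is the centroid of triangle NEB ⇒ F = (1/2, 1/6)
3. X is the midpoint of FB ⇒ X = (1/2, 1/3)
4. S lies on line NE with NS:SE = 5:3 ⇒ S = (3/8, 0)
2·[BXS] = -1/48, 2·[XFE] = -1/12
[BXS]:[XFE] = -1/48:-1/12 = 1/4

[BXS]:[XFE] = 1/4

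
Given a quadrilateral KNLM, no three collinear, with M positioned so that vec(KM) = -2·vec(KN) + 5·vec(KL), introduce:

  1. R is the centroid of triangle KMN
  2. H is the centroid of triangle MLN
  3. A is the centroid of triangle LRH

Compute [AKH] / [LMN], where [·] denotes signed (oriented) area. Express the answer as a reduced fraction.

[AKH]:[LMN] = 1/27

Set K = (0, 0), N = (1, 0), L = (0, 1), M = (-2, 5); any affine frame gives the same invariant.
1. R is the centroid of triangle KMN ⇒ R = (-1/3, 5/3)
2. H is the centroid of triangle MLN ⇒ H = (-1/3, 2)
3. A is the centroid of triangle LRH ⇒ A = (-2/9, 14/9)
2·[AKH] = -2/27, 2·[LMN] = -2
[AKH]:[LMN] = -2/27:-2 = 1/27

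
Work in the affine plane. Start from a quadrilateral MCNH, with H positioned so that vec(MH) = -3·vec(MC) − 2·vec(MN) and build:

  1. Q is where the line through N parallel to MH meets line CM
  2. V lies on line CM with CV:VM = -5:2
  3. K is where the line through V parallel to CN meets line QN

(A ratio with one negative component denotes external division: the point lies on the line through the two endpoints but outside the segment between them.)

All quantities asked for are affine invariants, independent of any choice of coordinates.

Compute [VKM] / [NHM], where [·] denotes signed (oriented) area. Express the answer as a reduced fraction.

Set M = (0, 0), C = (1, 0), N = (0, 1), H = (-3, -2); any affine frame gives the same invariant.
1. Q is where the line through N parallel to MH meets line CM ⇒ Q = (-3/2, 0)
2. V lies on line CM with CV:VM = -5:2 ⇒ V = (-2/3, 0)
3. K is where the line through V parallel to CN meets line QN ⇒ K = (-1, 1/3)
2·[VKM] = -2/9, 2·[NHM] = 3
[VKM]:[NHM] = -2/9:3 = -2/27

[VKM]:[NHM] = -2/27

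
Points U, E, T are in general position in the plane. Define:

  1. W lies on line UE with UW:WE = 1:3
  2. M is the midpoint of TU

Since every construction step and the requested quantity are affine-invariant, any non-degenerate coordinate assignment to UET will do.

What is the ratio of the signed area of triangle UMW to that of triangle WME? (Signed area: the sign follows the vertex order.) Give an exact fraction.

Choose coordinates U = (0, 0), E = (1, 0), T = (0, 1).
1. W lies on line UE with UW:WE = 1:3 ⇒ W = (1/4, 0)
2. M is the midpoint of TU ⇒ M = (0, 1/2)
2·[UMW] = -1/8, 2·[WME] = -3/8
[UMW]:[WME] = -1/8:-3/8 = 1/3

[UMW]:[WME] = 1/3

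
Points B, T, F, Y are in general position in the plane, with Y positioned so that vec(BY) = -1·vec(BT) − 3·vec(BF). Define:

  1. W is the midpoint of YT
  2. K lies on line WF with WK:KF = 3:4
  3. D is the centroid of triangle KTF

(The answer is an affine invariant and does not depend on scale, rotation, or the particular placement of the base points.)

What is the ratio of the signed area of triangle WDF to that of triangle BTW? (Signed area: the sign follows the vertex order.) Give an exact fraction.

[WDF]:[BTW] = -5/9

Set B = (0, 0), T = (1, 0), F = (0, 1), Y = (-1, -3); any affine frame gives the same invariant.
1. W is the midpoint of YT ⇒ W = (0, -3/2)
2. K lies on line WF with WK:KF = 3:4 ⇒ K = (0, -3/7)
3. D is the centroid of triangle KTF ⇒ D = (1/3, 4/21)
2·[WDF] = 5/6, 2·[BTW] = -3/2
[WDF]:[BTW] = 5/6:-3/2 = -5/9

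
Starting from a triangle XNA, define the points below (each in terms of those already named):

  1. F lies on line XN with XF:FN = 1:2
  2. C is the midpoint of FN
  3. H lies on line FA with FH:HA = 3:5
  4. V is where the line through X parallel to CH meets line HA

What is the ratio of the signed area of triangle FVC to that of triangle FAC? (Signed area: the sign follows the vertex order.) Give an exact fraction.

Set X = (0, 0), N = (1, 0), A = (0, 1); any affine frame gives the same invariant.
1. F lies on line XN with XF:FN = 1:2 ⇒ F = (1/3, 0)
2. C is the midpoint of FN ⇒ C = (2/3, 0)
3. H lies on line FA with FH:HA = 3:5 ⇒ H = (5/24, 3/8)
4. V is where the line through X parallel to CH meets line HA ⇒ V = (11/24, -3/8)
2·[FVC] = 1/8, 2·[FAC] = -1/3
[FVC]:[FAC] = 1/8:-1/3 = -3/8

[FVC]:[FAC] = -3/8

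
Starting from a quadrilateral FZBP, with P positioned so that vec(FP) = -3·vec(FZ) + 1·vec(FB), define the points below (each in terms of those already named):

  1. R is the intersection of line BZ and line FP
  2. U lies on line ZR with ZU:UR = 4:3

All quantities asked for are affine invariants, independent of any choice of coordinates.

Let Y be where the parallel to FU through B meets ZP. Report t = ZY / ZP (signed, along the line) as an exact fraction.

t = 7

Choose coordinates F = (0, 0), Z = (1, 0), B = (0, 1), P = (-3, 1).
1. R is the intersection of line BZ and line FP ⇒ R = (3/2, -1/2)
2. U lies on line ZR with ZU:UR = 4:3 ⇒ U = (9/7, -2/7)
through B parallel to FU: direction (9/7, -2/7); meets ZP at Y = (-27, 7)
Y = Z + t·(P−Z) with t = 7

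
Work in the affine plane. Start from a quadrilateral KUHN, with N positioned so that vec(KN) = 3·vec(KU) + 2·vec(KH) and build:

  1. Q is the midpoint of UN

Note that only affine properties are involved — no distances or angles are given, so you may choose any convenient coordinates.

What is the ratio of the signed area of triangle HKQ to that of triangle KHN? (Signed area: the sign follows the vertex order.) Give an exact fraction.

[HKQ]:[KHN] = -2/3

Choose coordinates K = (0, 0), U = (1, 0), H = (0, 1), N = (3, 2).
1. Q is the midpoint of UN ⇒ Q = (2, 1)
2·[HKQ] = 2, 2·[KHN] = -3
[HKQ]:[KHN] = 2:-3 = -2/3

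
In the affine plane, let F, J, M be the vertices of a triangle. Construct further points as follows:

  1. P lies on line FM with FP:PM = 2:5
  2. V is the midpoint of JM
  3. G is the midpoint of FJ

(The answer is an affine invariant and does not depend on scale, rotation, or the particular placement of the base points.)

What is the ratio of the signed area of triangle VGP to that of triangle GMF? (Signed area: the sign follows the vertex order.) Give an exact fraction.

Assign F = (0, 0), J = (1, 0), M = (0, 1) — the answer is frame-independent, so this choice is without loss of generality.
1. P lies on line FM with FP:PM = 2:5 ⇒ P = (0, 2/7)
2. V is the midpoint of JM ⇒ V = (1/2, 1/2)
3. G is the midpoint of FJ ⇒ G = (1/2, 0)
2·[VGP] = -1/4, 2·[GMF] = 1/2
[VGP]:[GMF] = -1/4:1/2 = -1/2

[VGP]:[GMF] = -1/2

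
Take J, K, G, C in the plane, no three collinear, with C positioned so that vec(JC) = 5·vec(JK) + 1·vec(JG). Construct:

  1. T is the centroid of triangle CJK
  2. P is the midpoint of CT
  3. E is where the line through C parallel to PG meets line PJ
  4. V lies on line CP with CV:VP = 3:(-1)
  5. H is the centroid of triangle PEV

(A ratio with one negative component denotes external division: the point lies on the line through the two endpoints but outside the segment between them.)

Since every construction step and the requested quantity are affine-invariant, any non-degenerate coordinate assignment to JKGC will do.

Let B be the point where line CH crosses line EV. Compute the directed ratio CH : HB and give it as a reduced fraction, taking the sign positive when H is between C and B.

Choose coordinates J = (0, 0), K = (1, 0), G = (0, 1), C = (5, 1).
1. T is the centroid of triangle CJK ⇒ T = (2, 1/3)
2. P is the midpoint of CT ⇒ P = (7/2, 2/3)
3. E is where the line through C parallel to PG meets line PJ ⇒ E = (31/6, 62/63)
4. V lies on line CP with CV:VP = 3:(-1) ⇒ V = (11/4, 1/2)
5. H is the centroid of triangle PEV ⇒ H = (137/36, 271/378)
line CH meets EV at B = (117/32, 229/336)
H = C + t·(B−C) with t = 8/9, so CH:HB = 8/9:1/9

CH:HB = 8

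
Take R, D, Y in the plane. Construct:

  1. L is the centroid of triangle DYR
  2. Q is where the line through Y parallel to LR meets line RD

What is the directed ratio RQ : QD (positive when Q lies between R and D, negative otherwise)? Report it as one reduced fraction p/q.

RQ:QD = -1/2

Work in coordinates with R = (0, 0), D = (1, 0), Y = (0, 1).
1. L is the centroid of triangle DYR ⇒ L = (1/3, 1/3)
2. Q is where the line through Y parallel to LR meets line RD ⇒ Q = (-1, 0)
Q = R + t·(D−R) with t = -1, so RQ:QD = t:(1−t) = -1:2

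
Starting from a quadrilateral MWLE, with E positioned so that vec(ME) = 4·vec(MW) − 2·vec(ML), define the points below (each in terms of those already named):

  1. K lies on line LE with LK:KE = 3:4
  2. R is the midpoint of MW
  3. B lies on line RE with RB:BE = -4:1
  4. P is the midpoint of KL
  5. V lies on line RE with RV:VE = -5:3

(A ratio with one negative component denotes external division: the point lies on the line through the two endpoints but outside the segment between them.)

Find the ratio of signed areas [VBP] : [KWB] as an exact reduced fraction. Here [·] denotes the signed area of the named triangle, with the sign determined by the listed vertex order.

[VBP]:[KWB] = -77/24

Work in coordinates with M = (0, 0), W = (1, 0), L = (0, 1), E = (4, -2).
1. K lies on line LE with LK:KE = 3:4 ⇒ K = (12/7, -2/7)
2. R is the midpoint of MW ⇒ R = (1/2, 0)
3. B lies on line RE with RB:BE = -4:1 ⇒ B = (31/6, -8/3)
4. P is the midpoint of KL ⇒ P = (6/7, 5/14)
5. V lies on line RE with RV:VE = -5:3 ⇒ V = (37/4, -5)
2·[VBP] = -55/24, 2·[KWB] = 5/7
[VBP]:[KWB] = -55/24:5/7 = -77/24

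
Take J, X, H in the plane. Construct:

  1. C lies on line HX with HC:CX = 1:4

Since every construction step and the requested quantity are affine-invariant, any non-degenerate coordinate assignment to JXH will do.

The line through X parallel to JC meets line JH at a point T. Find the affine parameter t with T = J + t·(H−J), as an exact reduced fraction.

t = -4

Work in coordinates with J = (0, 0), X = (1, 0), H = (0, 1).
1. C lies on line HX with HC:CX = 1:4 ⇒ C = (1/5, 4/5)
through X parallel to JC: direction (1/5, 4/5); meets JH at T = (0, -4)
T = J + t·(H−J) with t = -4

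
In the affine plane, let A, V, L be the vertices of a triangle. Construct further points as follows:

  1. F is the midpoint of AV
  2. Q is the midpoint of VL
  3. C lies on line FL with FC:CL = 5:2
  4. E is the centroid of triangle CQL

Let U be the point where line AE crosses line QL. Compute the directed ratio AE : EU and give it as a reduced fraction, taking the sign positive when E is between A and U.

AE:EU = 20

Set A = (0, 0), V = (1, 0), L = (0, 1); any affine frame gives the same invariant.
1. F is the midpoint of AV ⇒ F = (1/2, 0)
2. Q is the midpoint of VL ⇒ Q = (1/2, 1/2)
3. C lies on line FL with FC:CL = 5:2 ⇒ C = (1/7, 5/7)
4. E is the centroid of triangle CQL ⇒ E = (3/14, 31/42)
line AE meets QL at U = (9/40, 31/40)
E = A + t·(U−A) with t = 20/21, so AE:EU = 20/21:1/21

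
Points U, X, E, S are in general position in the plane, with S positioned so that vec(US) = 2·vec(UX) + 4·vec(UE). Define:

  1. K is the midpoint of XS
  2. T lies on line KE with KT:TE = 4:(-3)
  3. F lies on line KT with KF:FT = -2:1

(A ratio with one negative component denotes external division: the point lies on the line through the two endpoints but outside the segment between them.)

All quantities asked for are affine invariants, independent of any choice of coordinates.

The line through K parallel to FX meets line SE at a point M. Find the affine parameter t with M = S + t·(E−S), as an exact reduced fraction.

t = 8/9

Assign U = (0, 0), X = (1, 0), E = (0, 1), S = (2, 4) — the answer is frame-independent, so this choice is without loss of generality.
1. K is the midpoint of XS ⇒ K = (3/2, 2)
2. T lies on line KE with KT:TE = 4:(-3) ⇒ T = (-9/2, -2)
3. F lies on line KT with KF:FT = -2:1 ⇒ F = (-21/2, -6)
through K parallel to FX: direction (23/2, 6); meets SE at M = (2/9, 4/3)
M = S + t·(E−S) with t = 8/9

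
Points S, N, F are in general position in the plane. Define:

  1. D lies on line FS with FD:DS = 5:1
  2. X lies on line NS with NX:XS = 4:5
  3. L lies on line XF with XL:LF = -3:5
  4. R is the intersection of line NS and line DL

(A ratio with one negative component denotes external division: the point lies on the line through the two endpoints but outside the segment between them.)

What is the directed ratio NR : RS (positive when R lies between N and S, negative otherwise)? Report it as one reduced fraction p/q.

NR:RS = 31/5

Set S = (0, 0), N = (1, 0), F = (0, 1); any affine frame gives the same invariant.
1. D lies on line FS with FD:DS = 5:1 ⇒ D = (0, 1/6)
2. X lies on line NS with NX:XS = 4:5 ⇒ X = (5/9, 0)
3. L lies on line XF with XL:LF = -3:5 ⇒ L = (25/18, -3/2)
4. R is the intersection of line NS and line DL ⇒ R = (5/36, 0)
R = N + t·(S−N) with t = 31/36, so NR:RS = t:(1−t) = 31/36:5/36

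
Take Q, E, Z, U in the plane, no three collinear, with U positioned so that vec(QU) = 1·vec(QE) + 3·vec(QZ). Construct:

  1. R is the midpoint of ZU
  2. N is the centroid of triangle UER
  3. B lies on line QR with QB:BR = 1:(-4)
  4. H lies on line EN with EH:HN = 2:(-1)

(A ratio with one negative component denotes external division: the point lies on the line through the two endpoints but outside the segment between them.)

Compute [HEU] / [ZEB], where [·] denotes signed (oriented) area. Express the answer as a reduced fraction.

[HEU]:[ZEB] = -6/11

Choose coordinates Q = (0, 0), E = (1, 0), Z = (0, 1), U = (1, 3).
1. R is the midpoint of ZU ⇒ R = (1/2, 2)
2. N is the centroid of triangle UER ⇒ N = (5/6, 5/3)
3. B lies on line QR with QB:BR = 1:(-4) ⇒ B = (-1/6, -2/3)
4. H lies on line EN with EH:HN = 2:(-1) ⇒ H = (2/3, 10/3)
2·[HEU] = 1, 2·[ZEB] = -11/6
[HEU]:[ZEB] = 1:-11/6 = -6/11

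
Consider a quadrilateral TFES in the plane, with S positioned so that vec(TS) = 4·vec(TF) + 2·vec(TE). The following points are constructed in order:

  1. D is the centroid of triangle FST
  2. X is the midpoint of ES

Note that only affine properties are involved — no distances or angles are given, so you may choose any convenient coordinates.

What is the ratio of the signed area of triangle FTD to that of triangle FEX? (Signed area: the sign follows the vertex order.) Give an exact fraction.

Assign T = (0, 0), F = (1, 0), E = (0, 1), S = (4, 2) — the answer is frame-independent, so this choice is without loss of generality.
1. D is the centroid of triangle FST ⇒ D = (5/3, 2/3)
2. X is the midpoint of ES ⇒ X = (2, 3/2)
2·[FTD] = -2/3, 2·[FEX] = -5/2
[FTD]:[FEX] = -2/3:-5/2 = 4/15

[FTD]:[FEX] = 4/15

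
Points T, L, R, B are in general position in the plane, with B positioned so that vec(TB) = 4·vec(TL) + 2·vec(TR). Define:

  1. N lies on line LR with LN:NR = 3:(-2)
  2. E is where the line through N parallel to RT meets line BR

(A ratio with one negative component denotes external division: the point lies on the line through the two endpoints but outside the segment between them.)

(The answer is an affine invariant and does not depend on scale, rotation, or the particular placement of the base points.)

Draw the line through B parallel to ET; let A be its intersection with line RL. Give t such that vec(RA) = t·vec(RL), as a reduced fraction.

Set T = (0, 0), L = (1, 0), R = (0, 1), B = (4, 2); any affine frame gives the same invariant.
1. N lies on line LR with LN:NR = 3:(-2) ⇒ N = (-2, 3)
2. E is where the line through N parallel to RT meets line BR ⇒ E = (-2, 1/2)
through B parallel to ET: direction (2, -1/2); meets RL at A = (-8/3, 11/3)
A = R + t·(L−R) with t = -8/3

t = -8/3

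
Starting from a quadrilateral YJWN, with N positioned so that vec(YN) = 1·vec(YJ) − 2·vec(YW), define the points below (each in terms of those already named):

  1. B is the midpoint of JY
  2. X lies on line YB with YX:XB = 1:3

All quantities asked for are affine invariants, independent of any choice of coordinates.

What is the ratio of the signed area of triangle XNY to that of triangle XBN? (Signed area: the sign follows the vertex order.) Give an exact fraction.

[XNY]:[XBN] = 1/3

Set Y = (0, 0), J = (1, 0), W = (0, 1), N = (1, -2); any affine frame gives the same invariant.
1. B is the midpoint of JY ⇒ B = (1/2, 0)
2. X lies on line YB with YX:XB = 1:3 ⇒ X = (1/8, 0)
2·[XNY] = -1/4, 2·[XBN] = -3/4
[XNY]:[XBN] = -1/4:-3/4 = 1/3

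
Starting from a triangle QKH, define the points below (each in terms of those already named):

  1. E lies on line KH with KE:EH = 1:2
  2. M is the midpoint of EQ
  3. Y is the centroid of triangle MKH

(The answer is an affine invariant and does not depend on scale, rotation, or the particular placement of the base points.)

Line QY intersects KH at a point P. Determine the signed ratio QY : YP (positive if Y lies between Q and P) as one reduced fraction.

Work in coordinates with Q = (0, 0), K = (1, 0), H = (0, 1).
1. E lies on line KH with KE:EH = 1:2 ⇒ E = (2/3, 1/3)
2. M is the midpoint of EQ ⇒ M = (1/3, 1/6)
3. Y is the centroid of triangle MKH ⇒ Y = (4/9, 7/18)
line QY meets KH at P = (8/15, 7/15)
Y = Q + t·(P−Q) with t = 5/6, so QY:YP = 5/6:1/6

QY:YP = 5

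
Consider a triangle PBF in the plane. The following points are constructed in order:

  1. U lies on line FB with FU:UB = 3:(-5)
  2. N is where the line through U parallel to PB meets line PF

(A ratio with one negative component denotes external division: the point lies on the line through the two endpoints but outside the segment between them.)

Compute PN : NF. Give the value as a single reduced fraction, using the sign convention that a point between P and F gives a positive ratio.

Set P = (0, 0), B = (1, 0), F = (0, 1); any affine frame gives the same invariant.
1. U lies on line FB with FU:UB = 3:(-5) ⇒ U = (-3/2, 5/2)
2. N is where the line through U parallel to PB meets line PF ⇒ N = (0, 5/2)
N = P + t·(F−P) with t = 5/2, so PN:NF = t:(1−t) = 5/2:-3/2

PN:NF = -5/3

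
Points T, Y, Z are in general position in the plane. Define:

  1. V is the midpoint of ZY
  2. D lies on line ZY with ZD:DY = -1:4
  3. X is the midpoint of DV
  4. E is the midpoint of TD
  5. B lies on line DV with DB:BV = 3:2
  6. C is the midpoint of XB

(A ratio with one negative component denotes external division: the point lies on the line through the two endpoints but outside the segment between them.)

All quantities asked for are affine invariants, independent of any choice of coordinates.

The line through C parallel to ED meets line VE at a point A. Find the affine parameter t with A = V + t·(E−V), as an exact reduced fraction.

Assign T = (0, 0), Y = (1, 0), Z = (0, 1) — the answer is frame-independent, so this choice is without loss of generality.
1. V is the midpoint of ZY ⇒ V = (1/2, 1/2)
2. D lies on line ZY with ZD:DY = -1:4 ⇒ D = (-1/3, 4/3)
3. X is the midpoint of DV ⇒ X = (1/12, 11/12)
4. E is the midpoint of TD ⇒ E = (-1/6, 2/3)
5. B lies on line DV with DB:BV = 3:2 ⇒ B = (1/6, 5/6)
6. C is the midpoint of XB ⇒ C = (1/8, 7/8)
through C parallel to ED: direction (-1/6, 2/3); meets VE at A = (1/5, 23/40)
A = V + t·(E−V) with t = 9/20

t = 9/20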